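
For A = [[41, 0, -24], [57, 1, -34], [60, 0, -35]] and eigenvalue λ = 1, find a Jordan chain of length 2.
v_1 = [[3, 5, 5]]^T, v_2 = [[0, 1, 0]]^T

We seek v_1 ∈ ker((A - I)^2) \ ker(A - I), then set v_{i+1} = (A - I) v_i.

One such chain is v_1 = [[3, 5, 5]]^T, v_2 = [[0, 1, 0]]^T. Check: (A - I) v_2 = [[0, 0, 0]]^T = 0.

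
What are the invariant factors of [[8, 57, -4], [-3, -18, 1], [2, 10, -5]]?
The Jordan structure of A has elementary divisors (x + 5)^3. Arranging the block sizes at each eigenvalue in decreasing order and taking row products gives the invariant factors.

Invariant factors (smallest first, each dividing the next): (x + 5)^3.

Check: the last factor (x + 5)^3 is the minimal polynomial, and the product (x + 5)^3 is the characteristic polynomial.

(x + 5)^3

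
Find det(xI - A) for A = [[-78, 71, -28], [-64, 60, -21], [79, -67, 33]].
xI - A = [[x + 78, -71, 28], [64, x - 60, 21], [-79, 67, x - 33]].

Expanding det(xI - A) along the first row:
det(xI - A) = + (x + 78)·det([[x - 60, 21], [67, x - 33]]) - (-71)·det([[64, 21], [-79, x - 33]]) + (28)·det([[64, x - 60], [-79, 67]]).

Evaluating gives χ_A(x) = x^3 - 15x^2 + 75x - 125 = (x - 5)^3.

χ_A(x) = (x - 5)^3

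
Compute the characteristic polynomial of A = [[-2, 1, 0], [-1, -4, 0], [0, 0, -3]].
xI - A = [[x + 2, -1, 0], [1, x + 4, 0], [0, 0, x + 3]].

Expanding det(xI - A) along the first row:
det(xI - A) = + (x + 2)·det([[x + 4, 0], [0, x + 3]]) - (-1)·det([[1, 0], [0, x + 3]]) + (0)·det([[1, x + 4], [0, 0]]).

Evaluating gives χ_A(x) = x^3 + 9x^2 + 27x + 27 = (x + 3)^3.

χ_A(x) = (x + 3)^3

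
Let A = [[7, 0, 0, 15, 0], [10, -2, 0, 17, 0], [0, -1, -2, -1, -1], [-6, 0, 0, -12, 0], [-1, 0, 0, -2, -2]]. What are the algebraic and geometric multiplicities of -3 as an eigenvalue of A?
algebraic multiplicity 1, geometric multiplicity 1

The characteristic polynomial is (x + 2)^4(x + 3), so the factor x + 3 appears with exponent 1: the algebraic multiplicity is 1.

rank(A + 3I) = 4, so the eigenspace has dimension 5 - 4 = 1: the geometric multiplicity is 1.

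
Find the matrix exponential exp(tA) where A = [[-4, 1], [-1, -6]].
A has Jordan form J = [[-5, 1], [0, -5]] with A = PJP^{-1}, so e^{tA} = P e^{tJ} P^{-1}.

For a Jordan block J_k(λ), e^{tJ_k(λ)} = e^{λt} · (I + tN + t^2 N^2/2! + ... + t^{k-1} N^{k-1}/(k-1)!) where N is the nilpotent superdiagonal part.

Assembling the blocks and conjugating back gives the entries of e^{tA} as shown above.

e^{tA} = [[(t + 1)*e^{-5*t}, t*e^{-5*t}], [-t*e^{-5*t}, (1 - t)*e^{-5*t}]]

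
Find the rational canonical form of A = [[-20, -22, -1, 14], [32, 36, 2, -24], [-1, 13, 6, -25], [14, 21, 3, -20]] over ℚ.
R = [[0, 0, 0, 4], [1, 0, 0, -10], [0, 1, 0, 4], [0, 0, 1, 2]]

The invariant factors of A (the non-unit diagonal entries of the Smith normal form of xI - A over ℚ[x]) are (x - 2)(x^3 - 4x + 2), each dividing the next. The characteristic polynomial is their product, (x - 2)(x^3 - 4x + 2).

The rational canonical form is the block-diagonal matrix of companion matrices C(f_i):
R = [[0, 0, 0, 4], [1, 0, 0, -10], [0, 1, 0, 4], [0, 0, 1, 2]].

Note the characteristic polynomial does not split into linear factors over ℚ, so A has no Jordan form over ℚ; the rational canonical form exists over any field.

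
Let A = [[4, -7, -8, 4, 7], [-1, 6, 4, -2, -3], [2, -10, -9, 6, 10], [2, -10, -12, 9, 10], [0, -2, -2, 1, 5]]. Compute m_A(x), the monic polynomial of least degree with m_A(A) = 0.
The characteristic polynomial factors as (x - 3)^5. The minimal polynomial is ∏(x - λ)^{k_λ} where k_λ is the size of the largest Jordan block at λ.

For λ = 3: rank(A - 3I) = 2, and the largest Jordan block has size 3 (the smallest k with rank((A - 3I)^k) = rank((A - 3I)^(k+1))).

So m_A(x) = (x - 3)^3.

m_A(x) = (x - 3)^3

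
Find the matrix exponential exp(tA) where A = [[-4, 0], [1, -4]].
e^{tA} = [[e^{-4*t}, 0], [t*e^{-4*t}, e^{-4*t}]]

A has Jordan form J = [[-4, 1], [0, -4]] with A = PJP^{-1}, so e^{tA} = P e^{tJ} P^{-1}.

For a Jordan block J_k(λ), e^{tJ_k(λ)} = e^{λt} · (I + tN + t^2 N^2/2! + ... + t^{k-1} N^{k-1}/(k-1)!) where N is the nilpotent superdiagonal part.

Assembling the blocks and conjugating back gives the entries of e^{tA} as shown above.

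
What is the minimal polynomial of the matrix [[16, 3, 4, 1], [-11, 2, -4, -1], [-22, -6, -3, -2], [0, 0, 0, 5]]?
m_A(x) = (x - 5)^2

The characteristic polynomial factors as (x - 5)^4. The minimal polynomial is ∏(x - λ)^{k_λ} where k_λ is the size of the largest Jordan block at λ.

For λ = 5: rank(A - 5I) = 1, and the largest Jordan block has size 2 (the smallest k with rank((A - 5I)^k) = rank((A - 5I)^(k+1))).

So m_A(x) = (x - 5)^2.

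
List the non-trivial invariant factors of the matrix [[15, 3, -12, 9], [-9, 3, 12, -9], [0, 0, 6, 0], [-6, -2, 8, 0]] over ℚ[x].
x - 6, x - 6, (x - 6)^2

The Jordan structure of A has elementary divisors (x - 6)^2, (x - 6), (x - 6). Arranging the block sizes at each eigenvalue in decreasing order and taking row products gives the invariant factors.

Invariant factors (smallest first, each dividing the next): x - 6, x - 6, (x - 6)^2.

Check: the last factor (x - 6)^2 is the minimal polynomial, and the product (x - 6)^4 is the characteristic polynomial.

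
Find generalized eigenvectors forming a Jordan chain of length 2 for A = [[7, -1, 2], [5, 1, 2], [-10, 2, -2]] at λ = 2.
v_1 = [[0, 1, 0]]^T, v_2 = [[-1, -1, 2]]^T

We seek v_1 ∈ ker((A - 2I)^2) \ ker(A - 2I), then set v_{i+1} = (A - 2I) v_i.

One such chain is v_1 = [[0, 1, 0]]^T, v_2 = [[-1, -1, 2]]^T. Check: (A - 2I) v_2 = [[0, 0, 0]]^T = 0.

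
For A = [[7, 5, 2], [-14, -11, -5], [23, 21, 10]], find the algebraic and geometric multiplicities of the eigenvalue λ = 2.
algebraic multiplicity 3, geometric multiplicity 1

The characteristic polynomial is (x - 2)^3, so the factor x - 2 appears with exponent 3: the algebraic multiplicity is 3.

rank(A - 2I) = 2, so the eigenspace has dimension 3 - 2 = 1: the geometric multiplicity is 1.

Since 1 < 3, A is not diagonalizable.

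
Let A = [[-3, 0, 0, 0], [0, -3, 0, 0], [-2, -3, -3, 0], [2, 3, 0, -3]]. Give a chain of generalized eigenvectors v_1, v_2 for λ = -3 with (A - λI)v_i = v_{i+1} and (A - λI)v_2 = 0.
v_1 = [[-2, 1, 0, 3]]^T, v_2 = [[0, 0, 1, -1]]^T

We seek v_1 ∈ ker((A + 3I)^2) \ ker(A + 3I), then set v_{i+1} = (A + 3I) v_i.

One such chain is v_1 = [[-2, 1, 0, 3]]^T, v_2 = [[0, 0, 1, -1]]^T. Check: (A + 3I) v_2 = [[0, 0, 0, 0]]^T = 0.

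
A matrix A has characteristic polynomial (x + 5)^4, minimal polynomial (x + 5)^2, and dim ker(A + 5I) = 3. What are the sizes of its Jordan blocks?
Jordan blocks: (-5, 2), (-5, 1), (-5, 1)

λ = -5: algebraic multiplicity 4 (exponent in χ_A), largest block size 2 (exponent in m_A), 3 blocks (geometric multiplicity). These force block sizes [2, 1, 1].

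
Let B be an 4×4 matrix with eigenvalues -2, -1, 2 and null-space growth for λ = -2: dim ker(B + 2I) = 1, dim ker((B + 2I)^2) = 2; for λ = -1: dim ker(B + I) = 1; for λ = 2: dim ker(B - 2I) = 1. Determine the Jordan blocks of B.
λ = -2: successive nullity increments [1, 1] count blocks of size ≥ k; block sizes are [2].
λ = -1: successive nullity increments [1] count blocks of size ≥ k; block sizes are [1].
λ = 2: successive nullity increments [1] count blocks of size ≥ k; block sizes are [1].

Jordan blocks: (-2, 2), (-1, 1), (2, 1)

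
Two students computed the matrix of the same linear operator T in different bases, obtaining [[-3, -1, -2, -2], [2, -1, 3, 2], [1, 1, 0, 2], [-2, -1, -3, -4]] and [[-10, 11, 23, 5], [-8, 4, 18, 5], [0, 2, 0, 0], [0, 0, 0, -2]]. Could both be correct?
Two matrices over a field are similar if and only if they have the same invariant factors.

Both A and B have characteristic polynomial (x + 2)^4 and minimal polynomial (x + 2)^3. Computing further, both have invariant factors x + 2, (x + 2)^3. Hence A and B are similar.

Yes.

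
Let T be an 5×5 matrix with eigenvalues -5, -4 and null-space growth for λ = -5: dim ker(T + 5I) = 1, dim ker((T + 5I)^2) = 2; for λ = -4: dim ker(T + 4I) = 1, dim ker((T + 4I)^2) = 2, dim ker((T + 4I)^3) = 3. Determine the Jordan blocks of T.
λ = -5: successive nullity increments [1, 1] count blocks of size ≥ k; block sizes are [2].
λ = -4: successive nullity increments [1, 1, 1] count blocks of size ≥ k; block sizes are [3].

Jordan blocks: (-5, 2), (-4, 3)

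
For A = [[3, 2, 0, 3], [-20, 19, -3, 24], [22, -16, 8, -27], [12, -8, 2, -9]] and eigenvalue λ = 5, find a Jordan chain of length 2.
v_1 = [[0, -1, 3, 1]]^T, v_2 = [[1, 1, -2, 0]]^T

We seek v_1 ∈ ker((A - 5I)^2) \ ker(A - 5I), then set v_{i+1} = (A - 5I) v_i.

One such chain is v_1 = [[0, -1, 3, 1]]^T, v_2 = [[1, 1, -2, 0]]^T. Check: (A - 5I) v_2 = [[0, 0, 0, 0]]^T = 0.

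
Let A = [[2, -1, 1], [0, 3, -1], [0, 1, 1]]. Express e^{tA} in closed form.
e^{tA} = [[e^{2*t}, -t*e^{2*t}, t*e^{2*t}], [0, (t + 1)*e^{2*t}, -t*e^{2*t}], [0, t*e^{2*t}, (1 - t)*e^{2*t}]]

A has Jordan form J = [[2, 1, 0], [0, 2, 0], [0, 0, 2]] with A = PJP^{-1}, so e^{tA} = P e^{tJ} P^{-1}.

For a Jordan block J_k(λ), e^{tJ_k(λ)} = e^{λt} · (I + tN + t^2 N^2/2! + ... + t^{k-1} N^{k-1}/(k-1)!) where N is the nilpotent superdiagonal part.

Assembling the blocks and conjugating back gives the entries of e^{tA} as shown above.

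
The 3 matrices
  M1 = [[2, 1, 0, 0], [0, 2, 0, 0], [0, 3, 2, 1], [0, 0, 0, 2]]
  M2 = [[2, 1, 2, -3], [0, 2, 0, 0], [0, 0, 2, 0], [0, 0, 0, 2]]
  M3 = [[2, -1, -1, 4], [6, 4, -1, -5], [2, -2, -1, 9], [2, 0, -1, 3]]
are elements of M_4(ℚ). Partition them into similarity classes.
Characteristic polynomials: χ_{M1} = (x - 2)^4, χ_{M2} = (x - 2)^4, χ_{M3} = (x - 2)^4.

{M1, M3}: invariant factors (x - 2)^2, (x - 2)^2.

{M2}: invariant factors x - 2, x - 2, (x - 2)^2.

Matrices are similar if and only if their invariant-factor lists agree; the partition into similarity classes is {M1, M3}, {M2}.

2 classes: {M1, M3}, {M2}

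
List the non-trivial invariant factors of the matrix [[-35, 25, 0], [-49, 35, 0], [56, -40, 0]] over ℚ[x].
The Jordan structure of A has elementary divisors x^2, x. Arranging the block sizes at each eigenvalue in decreasing order and taking row products gives the invariant factors.

Invariant factors (smallest first, each dividing the next): x, x^2.

Check: the last factor x^2 is the minimal polynomial, and the product x^3 is the characteristic polynomial.

x, x^2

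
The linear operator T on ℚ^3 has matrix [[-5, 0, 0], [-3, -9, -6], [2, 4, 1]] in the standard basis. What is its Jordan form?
J = [[-5, 1, 0], [0, -5, 0], [0, 0, -3]]

The characteristic polynomial is det(xI - A) = (x + 3)(x + 5)^2, so the eigenvalues are -5 (algebraic multiplicity 2), -3 (algebraic multiplicity 1).

For λ = -5: rank(A + 5I) = 2, rank((A + 5I)^2) = 1. The eigenspace has dimension 3 - 2 = 1, so there is 1 Jordan block; the rank sequence gives block sizes [2].

For λ = -3: algebraic multiplicity 1 gives one 1×1 block.

Assembling the blocks gives the Jordan form J above.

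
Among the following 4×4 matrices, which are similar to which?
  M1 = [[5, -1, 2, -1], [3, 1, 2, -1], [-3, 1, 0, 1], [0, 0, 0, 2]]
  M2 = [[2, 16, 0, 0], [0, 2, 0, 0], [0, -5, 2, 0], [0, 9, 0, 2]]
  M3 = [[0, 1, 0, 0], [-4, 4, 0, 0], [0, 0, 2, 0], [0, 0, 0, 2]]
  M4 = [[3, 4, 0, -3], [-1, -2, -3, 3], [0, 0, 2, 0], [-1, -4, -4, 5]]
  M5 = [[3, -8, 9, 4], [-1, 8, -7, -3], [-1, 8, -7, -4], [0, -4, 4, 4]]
Characteristic polynomials: χ_{M1} = (x - 2)^4, χ_{M2} = (x - 2)^4, χ_{M3} = (x - 2)^4, χ_{M4} = (x - 2)^4, χ_{M5} = (x - 2)^4.

{M1, M2, M3}: invariant factors x - 2, x - 2, (x - 2)^2.

{M4, M5}: invariant factors (x - 2)^2, (x - 2)^2.

Matrices are similar if and only if their invariant-factor lists agree; the partition into similarity classes is {M1, M2, M3}, {M4, M5}.

2 classes: {M1, M2, M3}, {M4, M5}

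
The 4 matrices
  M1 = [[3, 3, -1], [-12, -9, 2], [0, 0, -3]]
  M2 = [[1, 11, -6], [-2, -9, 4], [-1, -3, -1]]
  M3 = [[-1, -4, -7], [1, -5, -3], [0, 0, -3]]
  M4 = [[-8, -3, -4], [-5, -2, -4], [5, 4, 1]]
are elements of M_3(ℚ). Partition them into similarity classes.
Characteristic polynomials: χ_{M1} = (x + 3)^3, χ_{M2} = (x + 3)^3, χ_{M3} = (x + 3)^3, χ_{M4} = (x + 3)^3.

{M1}: invariant factors x + 3, (x + 3)^2.

{M2, M3, M4}: invariant factors (x + 3)^3.

Matrices are similar if and only if their invariant-factor lists agree; the partition into similarity classes is {M1}, {M2, M3, M4}.

2 classes: {M1}, {M2, M3, M4}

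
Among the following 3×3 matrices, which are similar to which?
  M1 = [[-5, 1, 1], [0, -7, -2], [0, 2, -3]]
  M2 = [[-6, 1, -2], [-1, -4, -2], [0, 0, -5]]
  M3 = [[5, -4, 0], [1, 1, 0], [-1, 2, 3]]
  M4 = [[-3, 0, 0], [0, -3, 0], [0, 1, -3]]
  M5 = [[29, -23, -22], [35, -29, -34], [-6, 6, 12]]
4 classes: {M1, M2}, {M3}, {M4}, {M5}

Characteristic polynomials: χ_{M1} = (x + 5)^3, χ_{M2} = (x + 5)^3, χ_{M3} = (x - 3)^3, χ_{M4} = (x + 3)^3, χ_{M5} = x(x - 6)^2.

{M1, M2}: invariant factors x + 5, (x + 5)^2.

{M3}: invariant factors x - 3, (x - 3)^2.

{M4}: invariant factors x + 3, (x + 3)^2.

{M5}: invariant factors x(x - 6)^2.

Matrices are similar if and only if their invariant-factor lists agree; the partition into similarity classes is {M1, M2}, {M3}, {M4}, {M5}.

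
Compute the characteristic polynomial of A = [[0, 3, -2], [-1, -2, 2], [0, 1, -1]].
χ_A(x) = (x + 1)^3

xI - A = [[x, -3, 2], [1, x + 2, -2], [0, -1, x + 1]].

Expanding det(xI - A) along the first row:
det(xI - A) = + (x)·det([[x + 2, -2], [-1, x + 1]]) - (-3)·det([[1, -2], [0, x + 1]]) + (2)·det([[1, x + 2], [0, -1]]).

Evaluating gives χ_A(x) = x^3 + 3x^2 + 3x + 1 = (x + 1)^3.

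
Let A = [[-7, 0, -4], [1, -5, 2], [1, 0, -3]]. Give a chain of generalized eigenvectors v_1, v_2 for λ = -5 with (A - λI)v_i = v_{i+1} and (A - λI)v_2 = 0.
v_1 = [[-3, 2, 2]]^T, v_2 = [[-2, 1, 1]]^T

We seek v_1 ∈ ker((A + 5I)^2) \ ker(A + 5I), then set v_{i+1} = (A + 5I) v_i.

One such chain is v_1 = [[-3, 2, 2]]^T, v_2 = [[-2, 1, 1]]^T. Check: (A + 5I) v_2 = [[0, 0, 0]]^T = 0.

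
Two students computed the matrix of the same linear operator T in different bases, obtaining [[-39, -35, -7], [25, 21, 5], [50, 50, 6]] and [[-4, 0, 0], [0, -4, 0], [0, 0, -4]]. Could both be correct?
No.

Both have characteristic polynomial (x + 4)^3, but the minimal polynomial of A is (x + 4)^2 while the minimal polynomial of B is x + 4. The minimal polynomial is a similarity invariant, so A and B are not similar.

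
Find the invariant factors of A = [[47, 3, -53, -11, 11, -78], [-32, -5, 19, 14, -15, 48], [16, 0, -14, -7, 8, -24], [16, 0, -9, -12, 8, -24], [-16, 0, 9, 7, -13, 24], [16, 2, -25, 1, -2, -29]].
The Jordan structure of A has elementary divisors (x + 5)^3, (x + 5)^2, (x + 1). Arranging the block sizes at each eigenvalue in decreasing order and taking row products gives the invariant factors.

Invariant factors (smallest first, each dividing the next): (x + 5)^2, (x + 1)(x + 5)^3.

Check: the last factor (x + 1)(x + 5)^3 is the minimal polynomial, and the product (x + 1)(x + 5)^5 is the characteristic polynomial.

(x + 5)^2, (x + 1)(x + 5)^3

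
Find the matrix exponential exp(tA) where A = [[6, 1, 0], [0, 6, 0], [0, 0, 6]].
e^{tA} = [[e^{6*t}, t*e^{6*t}, 0], [0, e^{6*t}, 0], [0, 0, e^{6*t}]]

A has Jordan form J = [[6, 1, 0], [0, 6, 0], [0, 0, 6]] with A = PJP^{-1}, so e^{tA} = P e^{tJ} P^{-1}.

For a Jordan block J_k(λ), e^{tJ_k(λ)} = e^{λt} · (I + tN + t^2 N^2/2! + ... + t^{k-1} N^{k-1}/(k-1)!) where N is the nilpotent superdiagonal part.

Assembling the blocks and conjugating back gives the entries of e^{tA} as shown above.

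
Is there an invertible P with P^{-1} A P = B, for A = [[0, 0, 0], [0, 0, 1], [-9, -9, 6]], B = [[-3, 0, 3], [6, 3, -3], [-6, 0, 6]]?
Both have characteristic polynomial x(x - 3)^2, but the minimal polynomial of A is x(x - 3)^2 while the minimal polynomial of B is x(x - 3). The minimal polynomial is a similarity invariant, so A and B are not similar.

No.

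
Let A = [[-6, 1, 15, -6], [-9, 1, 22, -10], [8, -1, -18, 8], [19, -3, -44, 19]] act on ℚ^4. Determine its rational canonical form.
The invariant factors of A (the non-unit diagonal entries of the Smith normal form of xI - A over ℚ[x]) are (x - 1)^2(x + 1)(x + 5), each dividing the next. The characteristic polynomial is their product, (x - 1)^2(x + 1)(x + 5).

The rational canonical form is the block-diagonal matrix of companion matrices C(f_i):
R = [[0, 0, 0, -5], [1, 0, 0, 4], [0, 1, 0, 6], [0, 0, 1, -4]].

R = [[0, 0, 0, -5], [1, 0, 0, 4], [0, 1, 0, 6], [0, 0, 1, -4]]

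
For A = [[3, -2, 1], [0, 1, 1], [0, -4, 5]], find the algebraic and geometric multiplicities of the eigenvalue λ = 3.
The characteristic polynomial is (x - 3)^3, so the factor x - 3 appears with exponent 3: the algebraic multiplicity is 3.

rank(A - 3I) = 1, so the eigenspace has dimension 3 - 1 = 2: the geometric multiplicity is 2.

Since 2 < 3, A is not diagonalizable.

algebraic multiplicity 3, geometric multiplicity 2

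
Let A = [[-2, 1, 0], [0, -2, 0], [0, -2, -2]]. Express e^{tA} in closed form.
A has Jordan form J = [[-2, 1, 0], [0, -2, 0], [0, 0, -2]] with A = PJP^{-1}, so e^{tA} = P e^{tJ} P^{-1}.

For a Jordan block J_k(λ), e^{tJ_k(λ)} = e^{λt} · (I + tN + t^2 N^2/2! + ... + t^{k-1} N^{k-1}/(k-1)!) where N is the nilpotent superdiagonal part.

Assembling the blocks and conjugating back gives the entries of e^{tA} as shown above.

e^{tA} = [[e^{-2*t}, t*e^{-2*t}, 0], [0, e^{-2*t}, 0], [0, -2*t*e^{-2*t}, e^{-2*t}]]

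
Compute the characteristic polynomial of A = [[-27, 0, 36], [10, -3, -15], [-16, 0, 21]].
χ_A(x) = (x + 3)^3

xI - A = [[x + 27, 0, -36], [-10, x + 3, 15], [16, 0, x - 21]].

Expanding det(xI - A) along the first row:
det(xI - A) = + (x + 27)·det([[x + 3, 15], [0, x - 21]]) - (0)·det([[-10, 15], [16, x - 21]]) + (-36)·det([[-10, x + 3], [16, 0]]).

Evaluating gives χ_A(x) = x^3 + 9x^2 + 27x + 27 = (x + 3)^3.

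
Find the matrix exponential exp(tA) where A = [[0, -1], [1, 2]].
A has Jordan form J = [[1, 1], [0, 1]] with A = PJP^{-1}, so e^{tA} = P e^{tJ} P^{-1}.

For a Jordan block J_k(λ), e^{tJ_k(λ)} = e^{λt} · (I + tN + t^2 N^2/2! + ... + t^{k-1} N^{k-1}/(k-1)!) where N is the nilpotent superdiagonal part.

Assembling the blocks and conjugating back gives the entries of e^{tA} as shown above.

e^{tA} = [[(1 - t)*e^{t}, -t*e^{t}], [t*e^{t}, (t + 1)*e^{t}]]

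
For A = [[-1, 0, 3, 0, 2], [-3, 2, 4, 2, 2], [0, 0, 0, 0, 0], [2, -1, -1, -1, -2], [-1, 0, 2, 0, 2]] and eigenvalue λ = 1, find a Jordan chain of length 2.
v_1 = [[1, 1, 0, -1, 1]]^T, v_2 = [[0, -2, 0, 1, 0]]^T

We seek v_1 ∈ ker((A - I)^2) \ ker(A - I), then set v_{i+1} = (A - I) v_i.

One such chain is v_1 = [[1, 1, 0, -1, 1]]^T, v_2 = [[0, -2, 0, 1, 0]]^T. Check: (A - I) v_2 = [[0, 0, 0, 0, 0]]^T = 0.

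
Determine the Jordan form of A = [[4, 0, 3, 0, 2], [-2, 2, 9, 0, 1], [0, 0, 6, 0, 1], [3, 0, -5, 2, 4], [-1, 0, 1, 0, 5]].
The characteristic polynomial is det(xI - A) = (x - 5)^3(x - 2)^2, so the eigenvalues are 2 (algebraic multiplicity 2), 5 (algebraic multiplicity 3).

For λ = 2: rank(A - 2I) = 3. The eigenspace has dimension 5 - 3 = 2, so there are 2 Jordan blocks; the rank sequence gives block sizes [1, 1].

For λ = 5: rank(A - 5I) = 4, rank((A - 5I)^2) = 3, rank((A - 5I)^3) = 2. The eigenspace has dimension 5 - 4 = 1, so there is 1 Jordan block; the rank sequence gives block sizes [3].

Assembling the blocks gives the Jordan form J above.

J = [[2, 0, 0, 0, 0], [0, 2, 0, 0, 0], [0, 0, 5, 1, 0], [0, 0, 0, 5, 1], [0, 0, 0, 0, 5]]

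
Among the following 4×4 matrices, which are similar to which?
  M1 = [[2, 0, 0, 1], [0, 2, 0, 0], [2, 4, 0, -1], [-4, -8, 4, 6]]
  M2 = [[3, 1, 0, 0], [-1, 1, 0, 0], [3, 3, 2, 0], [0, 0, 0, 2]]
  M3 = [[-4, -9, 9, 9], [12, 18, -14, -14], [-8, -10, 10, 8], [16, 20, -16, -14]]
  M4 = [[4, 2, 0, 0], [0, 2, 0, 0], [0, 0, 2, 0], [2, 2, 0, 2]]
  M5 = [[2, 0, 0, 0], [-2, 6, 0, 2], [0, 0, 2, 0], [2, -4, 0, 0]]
Characteristic polynomials: χ_{M1} = (x - 4)(x - 2)^3, χ_{M2} = (x - 2)^4, χ_{M3} = (x - 4)(x - 2)^3, χ_{M4} = (x - 4)(x - 2)^3, χ_{M5} = (x - 4)(x - 2)^3.

{M1, M3}: invariant factors x - 2, (x - 4)(x - 2)^2.

{M2}: invariant factors x - 2, x - 2, (x - 2)^2.

{M4, M5}: invariant factors x - 2, x - 2, (x - 4)(x - 2).

Matrices are similar if and only if their invariant-factor lists agree; the partition into similarity classes is {M1, M3}, {M2}, {M4, M5}.

3 classes: {M1, M3}, {M2}, {M4, M5}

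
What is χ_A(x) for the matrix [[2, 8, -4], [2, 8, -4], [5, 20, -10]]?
χ_A(x) = x^3

xI - A = [[x - 2, -8, 4], [-2, x - 8, 4], [-5, -20, x + 10]].

Expanding det(xI - A) along the first row:
det(xI - A) = + (x - 2)·det([[x - 8, 4], [-20, x + 10]]) - (-8)·det([[-2, 4], [-5, x + 10]]) + (4)·det([[-2, x - 8], [-5, -20]]).

Evaluating gives χ_A(x) = x^3.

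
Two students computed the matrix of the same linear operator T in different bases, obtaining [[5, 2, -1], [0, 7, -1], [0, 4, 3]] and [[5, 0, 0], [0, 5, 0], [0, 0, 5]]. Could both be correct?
No.

Both have characteristic polynomial (x - 5)^3, but the minimal polynomial of A is (x - 5)^2 while the minimal polynomial of B is x - 5. The minimal polynomial is a similarity invariant, so A and B are not similar.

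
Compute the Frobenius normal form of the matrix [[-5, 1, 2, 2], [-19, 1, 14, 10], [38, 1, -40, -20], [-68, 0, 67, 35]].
The invariant factors of A (the non-unit diagonal entries of the Smith normal form of xI - A over ℚ[x]) are (x + 2)(x + 3)(x^2 + 4x - 6), each dividing the next. The characteristic polynomial is their product, (x + 2)(x + 3)(x^2 + 4x - 6).

The rational canonical form is the block-diagonal matrix of companion matrices C(f_i):
R = [[0, 0, 0, 36], [1, 0, 0, 6], [0, 1, 0, -20], [0, 0, 1, -9]].

Note the characteristic polynomial does not split into linear factors over ℚ, so A has no Jordan form over ℚ; the rational canonical form exists over any field.

R = [[0, 0, 0, 36], [1, 0, 0, 6], [0, 1, 0, -20], [0, 0, 1, -9]]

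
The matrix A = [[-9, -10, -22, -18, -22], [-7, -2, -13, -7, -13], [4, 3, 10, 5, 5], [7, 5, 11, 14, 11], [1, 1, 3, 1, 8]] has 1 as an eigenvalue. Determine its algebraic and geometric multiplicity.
The characteristic polynomial is (x - 5)^4(x - 1), so the factor x - 1 appears with exponent 1: the algebraic multiplicity is 1.

rank(A - I) = 4, so the eigenspace has dimension 5 - 4 = 1: the geometric multiplicity is 1.

algebraic multiplicity 1, geometric multiplicity 1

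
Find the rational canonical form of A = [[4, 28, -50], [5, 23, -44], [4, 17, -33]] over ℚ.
R = [[0, 0, -2], [1, 0, -9], [0, 1, -6]]

The invariant factors of A (the non-unit diagonal entries of the Smith normal form of xI - A over ℚ[x]) are (x + 2)(x^2 + 4x + 1), each dividing the next. The characteristic polynomial is their product, (x + 2)(x^2 + 4x + 1).

The rational canonical form is the block-diagonal matrix of companion matrices C(f_i):
R = [[0, 0, -2], [1, 0, -9], [0, 1, -6]].

Note the characteristic polynomial does not split into linear factors over ℚ, so A has no Jordan form over ℚ; the rational canonical form exists over any field.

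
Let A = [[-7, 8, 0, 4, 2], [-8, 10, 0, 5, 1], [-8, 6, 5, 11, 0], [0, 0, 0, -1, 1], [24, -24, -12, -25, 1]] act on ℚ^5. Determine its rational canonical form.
The invariant factors of A (the non-unit diagonal entries of the Smith normal form of xI - A over ℚ[x]) are x^2 - 3x - 6, (x - 2)(x^2 - 3x - 6), each dividing the next. The characteristic polynomial is their product, (x - 2)(x^2 - 3x - 6)^2.

The rational canonical form is the block-diagonal matrix of companion matrices C(f_i):
R = [[0, 6, 0, 0, 0], [1, 3, 0, 0, 0], [0, 0, 0, 0, -12], [0, 0, 1, 0, 0], [0, 0, 0, 1, 5]].

Note the characteristic polynomial does not split into linear factors over ℚ, so A has no Jordan form over ℚ; the rational canonical form exists over any field.

R = [[0, 6, 0, 0, 0], [1, 3, 0, 0, 0], [0, 0, 0, 0, -12], [0, 0, 1, 0, 0], [0, 0, 0, 1, 5]]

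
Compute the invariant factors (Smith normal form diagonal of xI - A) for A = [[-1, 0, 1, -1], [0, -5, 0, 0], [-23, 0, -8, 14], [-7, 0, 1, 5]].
The Jordan structure of A has elementary divisors (x + 5)^2, (x + 5), (x - 6). Arranging the block sizes at each eigenvalue in decreasing order and taking row products gives the invariant factors.

Invariant factors (smallest first, each dividing the next): x + 5, (x - 6)(x + 5)^2.

Check: the last factor (x - 6)(x + 5)^2 is the minimal polynomial, and the product (x - 6)(x + 5)^3 is the characteristic polynomial.

x + 5, (x - 6)(x + 5)^2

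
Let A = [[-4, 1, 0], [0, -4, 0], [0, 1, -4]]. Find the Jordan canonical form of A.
The characteristic polynomial is det(xI - A) = (x + 4)^3, so the eigenvalues are -4 (algebraic multiplicity 3).

For λ = -4: rank(A + 4I) = 1, rank((A + 4I)^2) = 0. The eigenspace has dimension 3 - 1 = 2, so there are 2 Jordan blocks; the rank sequence gives block sizes [2, 1].

Assembling the blocks gives the Jordan form J above.

J = [[-4, 1, 0], [0, -4, 0], [0, 0, -4]]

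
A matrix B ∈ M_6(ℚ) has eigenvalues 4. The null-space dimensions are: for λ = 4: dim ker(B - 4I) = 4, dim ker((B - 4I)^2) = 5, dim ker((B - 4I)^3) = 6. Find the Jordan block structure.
Jordan blocks: (4, 3), (4, 1), (4, 1), (4, 1)

λ = 4: successive nullity increments [4, 1, 1] count blocks of size ≥ k; block sizes are [3, 1, 1, 1].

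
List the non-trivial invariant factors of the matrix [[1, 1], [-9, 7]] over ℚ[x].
(x - 4)^2

The Jordan structure of A has elementary divisors (x - 4)^2. Arranging the block sizes at each eigenvalue in decreasing order and taking row products gives the invariant factors.

Invariant factors (smallest first, each dividing the next): (x - 4)^2.

Check: the last factor (x - 4)^2 is the minimal polynomial, and the product (x - 4)^2 is the characteristic polynomial.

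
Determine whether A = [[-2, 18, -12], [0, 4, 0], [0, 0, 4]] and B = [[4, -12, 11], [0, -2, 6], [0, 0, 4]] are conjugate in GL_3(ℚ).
No.

Both have characteristic polynomial (x - 4)^2(x + 2), but the minimal polynomial of A is (x - 4)(x + 2) while the minimal polynomial of B is (x - 4)^2(x + 2). The minimal polynomial is a similarity invariant, so A and B are not similar.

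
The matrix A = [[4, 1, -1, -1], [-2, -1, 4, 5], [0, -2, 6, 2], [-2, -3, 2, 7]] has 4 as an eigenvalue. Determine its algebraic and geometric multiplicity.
algebraic multiplicity 4, geometric multiplicity 2

The characteristic polynomial is (x - 4)^4, so the factor x - 4 appears with exponent 4: the algebraic multiplicity is 4.

rank(A - 4I) = 2, so the eigenspace has dimension 4 - 2 = 2: the geometric multiplicity is 2.

Since 2 < 4, A is not diagonalizable.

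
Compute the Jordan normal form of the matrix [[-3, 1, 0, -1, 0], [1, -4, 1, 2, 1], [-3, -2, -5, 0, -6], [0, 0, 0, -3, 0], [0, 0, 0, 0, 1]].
The characteristic polynomial is det(xI - A) = (x - 1)(x + 3)(x + 4)^3, so the eigenvalues are -4 (algebraic multiplicity 3), -3 (algebraic multiplicity 1), 1 (algebraic multiplicity 1).

For λ = -4: rank(A + 4I) = 4, rank((A + 4I)^2) = 3, rank((A + 4I)^3) = 2. The eigenspace has dimension 5 - 4 = 1, so there is 1 Jordan block; the rank sequence gives block sizes [3].

For λ = -3: algebraic multiplicity 1 gives one 1×1 block.

For λ = 1: algebraic multiplicity 1 gives one 1×1 block.

Assembling the blocks gives the Jordan form J above.

J = [[-4, 1, 0, 0, 0], [0, -4, 1, 0, 0], [0, 0, -4, 0, 0], [0, 0, 0, -3, 0], [0, 0, 0, 0, 1]]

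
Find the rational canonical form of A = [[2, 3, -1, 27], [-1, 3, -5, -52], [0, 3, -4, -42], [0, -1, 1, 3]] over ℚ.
R = [[0, 0, 0, 16], [1, 0, 0, -16], [0, 1, 0, 3], [0, 0, 1, 4]]

The invariant factors of A (the non-unit diagonal entries of the Smith normal form of xI - A over ℚ[x]) are (x - 4)(x^3 - 3x + 4), each dividing the next. The characteristic polynomial is their product, (x - 4)(x^3 - 3x + 4).

The rational canonical form is the block-diagonal matrix of companion matrices C(f_i):
R = [[0, 0, 0, 16], [1, 0, 0, -16], [0, 1, 0, 3], [0, 0, 1, 4]].

Note the characteristic polynomial does not split into linear factors over ℚ, so A has no Jordan form over ℚ; the rational canonical form exists over any field.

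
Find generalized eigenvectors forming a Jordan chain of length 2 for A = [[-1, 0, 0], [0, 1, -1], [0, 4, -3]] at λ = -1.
We seek v_1 ∈ ker((A + I)^2) \ ker(A + I), then set v_{i+1} = (A + I) v_i.

One such chain is v_1 = [[-3, -2, -5]]^T, v_2 = [[0, 1, 2]]^T. Check: (A + I) v_2 = [[0, 0, 0]]^T = 0.

v_1 = [[-3, -2, -5]]^T, v_2 = [[0, 1, 2]]^T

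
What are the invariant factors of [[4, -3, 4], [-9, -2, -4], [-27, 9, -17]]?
x + 5, (x + 5)^2

The Jordan structure of A has elementary divisors (x + 5)^2, (x + 5). Arranging the block sizes at each eigenvalue in decreasing order and taking row products gives the invariant factors.

Invariant factors (smallest first, each dividing the next): x + 5, (x + 5)^2.

Check: the last factor (x + 5)^2 is the minimal polynomial, and the product (x + 5)^3 is the characteristic polynomial.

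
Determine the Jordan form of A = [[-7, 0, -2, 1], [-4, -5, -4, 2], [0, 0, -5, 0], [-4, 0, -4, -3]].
J = [[-5, 1, 0, 0], [0, -5, 0, 0], [0, 0, -5, 0], [0, 0, 0, -5]]

The characteristic polynomial is det(xI - A) = (x + 5)^4, so the eigenvalues are -5 (algebraic multiplicity 4).

For λ = -5: rank(A + 5I) = 1, rank((A + 5I)^2) = 0. The eigenspace has dimension 4 - 1 = 3, so there are 3 Jordan blocks; the rank sequence gives block sizes [2, 1, 1].

Assembling the blocks gives the Jordan form J above.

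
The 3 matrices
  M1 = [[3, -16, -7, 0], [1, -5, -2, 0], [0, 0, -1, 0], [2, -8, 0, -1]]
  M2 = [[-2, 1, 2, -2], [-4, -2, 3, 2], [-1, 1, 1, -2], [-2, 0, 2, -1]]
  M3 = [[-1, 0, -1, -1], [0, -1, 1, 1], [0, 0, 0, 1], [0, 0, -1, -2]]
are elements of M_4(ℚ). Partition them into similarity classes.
Characteristic polynomials: χ_{M1} = (x + 1)^4, χ_{M2} = (x + 1)^4, χ_{M3} = (x + 1)^4.

{M1, M2}: invariant factors x + 1, (x + 1)^3.

{M3}: invariant factors x + 1, x + 1, (x + 1)^2.

Matrices are similar if and only if their invariant-factor lists agree; the partition into similarity classes is {M1, M2}, {M3}.

2 classes: {M1, M2}, {M3}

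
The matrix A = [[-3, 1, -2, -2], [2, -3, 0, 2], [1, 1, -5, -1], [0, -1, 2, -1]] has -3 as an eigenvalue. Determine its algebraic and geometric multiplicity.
algebraic multiplicity 4, geometric multiplicity 2

The characteristic polynomial is (x + 3)^4, so the factor x + 3 appears with exponent 4: the algebraic multiplicity is 4.

rank(A + 3I) = 2, so the eigenspace has dimension 4 - 2 = 2: the geometric multiplicity is 2.

Since 2 < 4, A is not diagonalizable.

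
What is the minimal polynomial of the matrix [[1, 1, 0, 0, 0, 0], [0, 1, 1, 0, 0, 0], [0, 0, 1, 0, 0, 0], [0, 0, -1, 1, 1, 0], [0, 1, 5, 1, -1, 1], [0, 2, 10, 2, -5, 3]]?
m_A(x) = (x - 1)^3

The characteristic polynomial factors as (x - 1)^6. The minimal polynomial is ∏(x - λ)^{k_λ} where k_λ is the size of the largest Jordan block at λ.

For λ = 1: rank(A - I) = 4, and the largest Jordan block has size 3 (the smallest k with rank((A - I)^k) = rank((A - I)^(k+1))).

So m_A(x) = (x - 1)^3.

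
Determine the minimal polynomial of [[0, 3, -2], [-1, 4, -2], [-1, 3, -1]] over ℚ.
m_A(x) = (x - 1)^2

The characteristic polynomial factors as (x - 1)^3. The minimal polynomial is ∏(x - λ)^{k_λ} where k_λ is the size of the largest Jordan block at λ.

For λ = 1: rank(A - I) = 1, and the largest Jordan block has size 2 (the smallest k with rank((A - I)^k) = rank((A - I)^(k+1))).

So m_A(x) = (x - 1)^2.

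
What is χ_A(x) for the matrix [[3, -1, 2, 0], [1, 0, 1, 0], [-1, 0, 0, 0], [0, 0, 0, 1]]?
xI - A = [[x - 3, 1, -2, 0], [-1, x, -1, 0], [1, 0, x, 0], [0, 0, 0, x - 1]].

Expanding det(xI - A) along the first row:
det(xI - A) = + (x - 3)·det([[x, -1, 0], [0, x, 0], [0, 0, x - 1]]) - (1)·det([[-1, -1, 0], [1, x, 0], [0, 0, x - 1]]) + (-2)·det([[-1, x, 0], [1, 0, 0], [0, 0, x - 1]]) - (0)·det([[-1, x, -1], [1, 0, x], [0, 0, 0]]).

Evaluating gives χ_A(x) = x^4 - 4x^3 + 6x^2 - 4x + 1 = (x - 1)^4.

χ_A(x) = (x - 1)^4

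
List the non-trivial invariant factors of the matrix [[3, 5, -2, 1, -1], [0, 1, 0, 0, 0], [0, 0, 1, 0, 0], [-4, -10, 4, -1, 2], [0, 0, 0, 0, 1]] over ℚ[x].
x - 1, x - 1, x - 1, (x - 1)^2

The Jordan structure of A has elementary divisors (x - 1)^2, (x - 1), (x - 1), (x - 1). Arranging the block sizes at each eigenvalue in decreasing order and taking row products gives the invariant factors.

Invariant factors (smallest first, each dividing the next): x - 1, x - 1, x - 1, (x - 1)^2.

Check: the last factor (x - 1)^2 is the minimal polynomial, and the product (x - 1)^5 is the characteristic polynomial.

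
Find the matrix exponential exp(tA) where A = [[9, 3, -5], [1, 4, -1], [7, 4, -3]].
e^{tA} = [[(2*t + 4*e^{t} - 3)*e^{3*t}, (2*t + e^{t} - 1)*e^{3*t}, (-2*t - 3*e^{t} + 3)*e^{3*t}], [t*e^{3*t}, (t + 1)*e^{3*t}, -t*e^{3*t}], [(3*t + 4*e^{t} - 4)*e^{3*t}, (3*t + e^{t} - 1)*e^{3*t}, (-3*t - 3*e^{t} + 4)*e^{3*t}]]

A has Jordan form J = [[3, 1, 0], [0, 3, 0], [0, 0, 4]] with A = PJP^{-1}, so e^{tA} = P e^{tJ} P^{-1}.

For a Jordan block J_k(λ), e^{tJ_k(λ)} = e^{λt} · (I + tN + t^2 N^2/2! + ... + t^{k-1} N^{k-1}/(k-1)!) where N is the nilpotent superdiagonal part.

Assembling the blocks and conjugating back gives the entries of e^{tA} as shown above.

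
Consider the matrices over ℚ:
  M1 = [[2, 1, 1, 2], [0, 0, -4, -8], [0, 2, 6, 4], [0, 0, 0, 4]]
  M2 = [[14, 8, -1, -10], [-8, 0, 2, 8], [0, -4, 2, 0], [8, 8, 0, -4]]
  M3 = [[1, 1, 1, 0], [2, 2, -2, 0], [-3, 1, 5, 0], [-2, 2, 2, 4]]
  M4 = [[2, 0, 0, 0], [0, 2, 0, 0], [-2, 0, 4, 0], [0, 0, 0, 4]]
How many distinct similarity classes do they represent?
2 classes: {M1, M2, M3}, {M4}

Characteristic polynomials: χ_{M1} = (x - 4)^2(x - 2)^2, χ_{M2} = (x - 4)^2(x - 2)^2, χ_{M3} = (x - 4)^2(x - 2)^2, χ_{M4} = (x - 4)^2(x - 2)^2.

{M1, M2, M3}: invariant factors x - 4, (x - 4)(x - 2)^2.

{M4}: invariant factors (x - 4)(x - 2), (x - 4)(x - 2).

Matrices are similar if and only if their invariant-factor lists agree; the partition into similarity classes is {M1, M2, M3}, {M4}.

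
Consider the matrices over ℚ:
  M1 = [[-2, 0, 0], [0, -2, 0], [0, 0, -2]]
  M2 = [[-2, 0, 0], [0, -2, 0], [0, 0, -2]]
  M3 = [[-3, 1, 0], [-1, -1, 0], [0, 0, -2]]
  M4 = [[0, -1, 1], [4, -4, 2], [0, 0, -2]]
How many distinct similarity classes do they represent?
Characteristic polynomials: χ_{M1} = (x + 2)^3, χ_{M2} = (x + 2)^3, χ_{M3} = (x + 2)^3, χ_{M4} = (x + 2)^3.

{M1, M2}: invariant factors x + 2, x + 2, x + 2.

{M3, M4}: invariant factors x + 2, (x + 2)^2.

Matrices are similar if and only if their invariant-factor lists agree; the partition into similarity classes is {M1, M2}, {M3, M4}.

2 classes: {M1, M2}, {M3, M4}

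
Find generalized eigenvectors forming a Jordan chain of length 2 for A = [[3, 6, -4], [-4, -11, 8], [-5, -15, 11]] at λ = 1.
We seek v_1 ∈ ker((A - I)^2) \ ker(A - I), then set v_{i+1} = (A - I) v_i.

One such chain is v_1 = [[0, 1, 1]]^T, v_2 = [[2, -4, -5]]^T. Check: (A - I) v_2 = [[0, 0, 0]]^T = 0.

v_1 = [[0, 1, 1]]^T, v_2 = [[2, -4, -5]]^T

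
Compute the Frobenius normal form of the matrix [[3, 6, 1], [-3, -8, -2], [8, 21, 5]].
R = [[0, 0, 1], [1, 0, -3], [0, 1, 0]]

The invariant factors of A (the non-unit diagonal entries of the Smith normal form of xI - A over ℚ[x]) are x^3 + 3x - 1, each dividing the next. The characteristic polynomial is their product, x^3 + 3x - 1.

The rational canonical form is the block-diagonal matrix of companion matrices C(f_i):
R = [[0, 0, 1], [1, 0, -3], [0, 1, 0]].

Note the characteristic polynomial does not split into linear factors over ℚ, so A has no Jordan form over ℚ; the rational canonical form exists over any field.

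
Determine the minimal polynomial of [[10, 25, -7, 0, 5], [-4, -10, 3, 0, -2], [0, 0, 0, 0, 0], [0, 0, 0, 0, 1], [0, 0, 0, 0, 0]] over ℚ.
The characteristic polynomial factors as x^5. The minimal polynomial is ∏(x - λ)^{k_λ} where k_λ is the size of the largest Jordan block at λ.

For λ = 0: rank(A) = 3, and the largest Jordan block has size 3 (the smallest k with rank(A^k) = rank(A^(k+1))).

So m_A(x) = x^3.

m_A(x) = x^3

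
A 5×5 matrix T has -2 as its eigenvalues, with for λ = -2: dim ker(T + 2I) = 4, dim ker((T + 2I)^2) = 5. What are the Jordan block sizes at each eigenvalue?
Jordan blocks: (-2, 2), (-2, 1), (-2, 1), (-2, 1)

λ = -2: successive nullity increments [4, 1] count blocks of size ≥ k; block sizes are [2, 1, 1, 1].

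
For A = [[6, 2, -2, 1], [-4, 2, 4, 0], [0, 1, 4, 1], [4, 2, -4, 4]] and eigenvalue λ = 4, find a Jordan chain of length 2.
We seek v_1 ∈ ker((A - 4I)^2) \ ker(A - 4I), then set v_{i+1} = (A - 4I) v_i.

One such chain is v_1 = [[-1, 3, 0, -3]]^T, v_2 = [[1, -2, 0, 2]]^T. Check: (A - 4I) v_2 = [[0, 0, 0, 0]]^T = 0.

v_1 = [[-1, 3, 0, -3]]^T, v_2 = [[1, -2, 0, 2]]^T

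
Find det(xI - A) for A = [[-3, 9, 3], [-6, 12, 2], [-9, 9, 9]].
χ_A(x) = (x - 6)^3

xI - A = [[x + 3, -9, -3], [6, x - 12, -2], [9, -9, x - 9]].

Expanding det(xI - A) along the first row:
det(xI - A) = + (x + 3)·det([[x - 12, -2], [-9, x - 9]]) - (-9)·det([[6, -2], [9, x - 9]]) + (-3)·det([[6, x - 12], [9, -9]]).

Evaluating gives χ_A(x) = x^3 - 18x^2 + 108x - 216 = (x - 6)^3.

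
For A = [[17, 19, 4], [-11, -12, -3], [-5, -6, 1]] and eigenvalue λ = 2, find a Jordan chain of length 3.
We seek v_1 ∈ ker((A - 2I)^3) \ ker((A - 2I)^2), then set v_{i+1} = (A - 2I) v_i.

One such chain is v_1 = [[1, -1, 0]]^T, v_2 = [[-4, 3, 1]]^T, v_3 = [[1, -1, 1]]^T. Check: (A - 2I) v_3 = [[0, 0, 0]]^T = 0.

v_1 = [[1, -1, 0]]^T, v_2 = [[-4, 3, 1]]^T, v_3 = [[1, -1, 1]]^T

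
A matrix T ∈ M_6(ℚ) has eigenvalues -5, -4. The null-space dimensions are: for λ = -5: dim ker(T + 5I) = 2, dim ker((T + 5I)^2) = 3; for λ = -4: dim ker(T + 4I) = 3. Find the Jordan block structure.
λ = -5: successive nullity increments [2, 1] count blocks of size ≥ k; block sizes are [2, 1].
λ = -4: successive nullity increments [3] count blocks of size ≥ k; block sizes are [1, 1, 1].

Jordan blocks: (-5, 2), (-5, 1), (-4, 1), (-4, 1), (-4, 1)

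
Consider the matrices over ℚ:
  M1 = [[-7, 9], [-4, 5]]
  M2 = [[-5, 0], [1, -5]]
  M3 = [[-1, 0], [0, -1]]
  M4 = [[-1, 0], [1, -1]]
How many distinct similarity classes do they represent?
3 classes: {M1, M4}, {M2}, {M3}

Characteristic polynomials: χ_{M1} = (x + 1)^2, χ_{M2} = (x + 5)^2, χ_{M3} = (x + 1)^2, χ_{M4} = (x + 1)^2.

{M1, M4}: invariant factors (x + 1)^2.

{M2}: invariant factors (x + 5)^2.

{M3}: invariant factors x + 1, x + 1.

Matrices are similar if and only if their invariant-factor lists agree; the partition into similarity classes is {M1, M4}, {M2}, {M3}.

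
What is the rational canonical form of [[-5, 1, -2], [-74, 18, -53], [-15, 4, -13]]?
The invariant factors of A (the non-unit diagonal entries of the Smith normal form of xI - A over ℚ[x]) are x^3 - 3x + 5, each dividing the next. The characteristic polynomial is their product, x^3 - 3x + 5.

The rational canonical form is the block-diagonal matrix of companion matrices C(f_i):
R = [[0, 0, -5], [1, 0, 3], [0, 1, 0]].

Note the characteristic polynomial does not split into linear factors over ℚ, so A has no Jordan form over ℚ; the rational canonical form exists over any field.

R = [[0, 0, -5], [1, 0, 3], [0, 1, 0]]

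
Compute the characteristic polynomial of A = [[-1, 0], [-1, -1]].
χ_A(x) = (x + 1)^2

xI - A = [[x + 1, 0], [1, x + 1]].

Expanding det(xI - A) along the first row:
det(xI - A) = + (x + 1)·det([[x + 1]]) - (0)·det([[1]]).

Evaluating gives χ_A(x) = x^2 + 2x + 1 = (x + 1)^2.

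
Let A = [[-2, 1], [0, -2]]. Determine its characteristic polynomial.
xI - A = [[x + 2, -1], [0, x + 2]].

Expanding det(xI - A) along the first row:
det(xI - A) = + (x + 2)·det([[x + 2]]) - (-1)·det([[0]]).

Evaluating gives χ_A(x) = x^2 + 4x + 4 = (x + 2)^2.

χ_A(x) = (x + 2)^2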